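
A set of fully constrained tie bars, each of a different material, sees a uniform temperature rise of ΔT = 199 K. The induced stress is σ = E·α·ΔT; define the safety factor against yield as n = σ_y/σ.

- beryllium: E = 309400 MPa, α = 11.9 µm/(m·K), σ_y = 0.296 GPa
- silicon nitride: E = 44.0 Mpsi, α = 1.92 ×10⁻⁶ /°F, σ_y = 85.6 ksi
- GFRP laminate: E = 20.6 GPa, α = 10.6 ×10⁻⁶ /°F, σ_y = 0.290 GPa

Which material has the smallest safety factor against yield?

beryllium

Per material, after unit conversion:
  beryllium: E = 309.4, α = 11.9, σ_y = 296.0 → σ = 733 MPa, n = 0.404
  silicon nitride: E = 303.4, α = 3.46, σ_y = 590.2 → σ = 209 MPa, n = 2.83
  GFRP laminate: E = 20.60, α = 19.1, σ_y = 290.0 → σ = 78.2 MPa, n = 3.71
The minimum is beryllium at n = 0.404.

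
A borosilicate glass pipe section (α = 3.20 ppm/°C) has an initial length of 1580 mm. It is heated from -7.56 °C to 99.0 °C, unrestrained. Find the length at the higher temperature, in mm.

1580.5 mm

ΔT = 99.0 − (-7.56) = 106.6 K.
ΔL = α·L₀·ΔT = 3.20×10⁻⁶ × 1580 mm × 106.6 K = 0.539 mm.
L = L₀ + ΔL = 1580 + 0.539 = 1580.5 mm.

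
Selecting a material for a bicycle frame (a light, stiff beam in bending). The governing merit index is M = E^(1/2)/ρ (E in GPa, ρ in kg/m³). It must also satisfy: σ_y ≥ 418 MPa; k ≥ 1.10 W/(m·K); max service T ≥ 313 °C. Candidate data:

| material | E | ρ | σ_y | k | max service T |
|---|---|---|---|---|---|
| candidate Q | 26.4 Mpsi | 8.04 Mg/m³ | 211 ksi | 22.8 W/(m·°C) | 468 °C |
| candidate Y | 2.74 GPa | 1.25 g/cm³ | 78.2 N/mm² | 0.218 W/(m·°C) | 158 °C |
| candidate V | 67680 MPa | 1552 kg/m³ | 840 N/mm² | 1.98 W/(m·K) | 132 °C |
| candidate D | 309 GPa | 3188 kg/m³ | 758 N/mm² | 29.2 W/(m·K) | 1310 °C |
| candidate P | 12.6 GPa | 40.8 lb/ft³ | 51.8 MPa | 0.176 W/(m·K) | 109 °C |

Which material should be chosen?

candidate D

Screen on constraints: σ_y ≥ 418 MPa; k ≥ 1.10 W/(m·K); max service T ≥ 313 °C. Survivors: candidate Q, candidate D.
Normalizing units and computing the index:
  candidate Q: E = 182.0 GPa, ρ = 8040 kg/m³
  candidate D: E = 309.0 GPa, ρ = 3188 kg/m³
  candidate D: M = 5.51×10⁻³
  candidate Q: M = 1.68×10⁻³
Highest index: candidate D.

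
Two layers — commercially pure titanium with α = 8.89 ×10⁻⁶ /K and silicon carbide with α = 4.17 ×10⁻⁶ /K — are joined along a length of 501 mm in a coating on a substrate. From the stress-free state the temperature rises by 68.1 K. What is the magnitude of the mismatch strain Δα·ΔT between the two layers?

3.21×10⁻⁴

Δα = |8.89 − 4.17|×10⁻⁶/K = 4.72×10⁻⁶/K.
Mismatch strain = Δα·ΔT = 4.72×10⁻⁶ × 68.1 = 3.21×10⁻⁴.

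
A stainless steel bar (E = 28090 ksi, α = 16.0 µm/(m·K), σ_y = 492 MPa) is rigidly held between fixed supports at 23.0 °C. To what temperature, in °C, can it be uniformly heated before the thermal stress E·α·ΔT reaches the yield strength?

182 °C

E = 28090 ksi = 193.7 GPa.
E·α·ΔT = 492.0 MPa ⇒ ΔT = 492.0 / (193.7×10³ × 16.0×10⁻⁶) = 158.8 K.
T = 23.0 + 158.8 = 181.8 °C.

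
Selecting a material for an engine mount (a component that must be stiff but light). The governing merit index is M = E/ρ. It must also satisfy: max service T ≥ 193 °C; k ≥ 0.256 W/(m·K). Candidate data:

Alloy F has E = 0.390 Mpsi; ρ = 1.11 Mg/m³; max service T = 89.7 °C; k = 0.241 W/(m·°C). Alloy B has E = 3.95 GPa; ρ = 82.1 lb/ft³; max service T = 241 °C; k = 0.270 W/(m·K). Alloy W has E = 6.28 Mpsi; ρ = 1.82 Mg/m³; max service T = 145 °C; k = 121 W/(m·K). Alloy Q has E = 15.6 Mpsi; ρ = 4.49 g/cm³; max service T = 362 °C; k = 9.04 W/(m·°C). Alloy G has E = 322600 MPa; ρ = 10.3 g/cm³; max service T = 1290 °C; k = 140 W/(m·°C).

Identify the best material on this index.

Screen on constraints: max service T ≥ 193 °C; k ≥ 0.256 W/(m·K). Survivors: alloy B, alloy Q, alloy G.
Putting every candidate on a common basis:
  alloy B: E = 3.950 GPa, ρ = 1315 kg/m³
  alloy Q: E = 107.6 GPa, ρ = 4490 kg/m³
  alloy G: E = 322.6 GPa, ρ = 10300 kg/m³
  alloy G: M = 31.3 MN·m/kg
  alloy Q: M = 24.0 MN·m/kg
  alloy B: M = 3.00 MN·m/kg
Alloy G has the largest M.

alloy G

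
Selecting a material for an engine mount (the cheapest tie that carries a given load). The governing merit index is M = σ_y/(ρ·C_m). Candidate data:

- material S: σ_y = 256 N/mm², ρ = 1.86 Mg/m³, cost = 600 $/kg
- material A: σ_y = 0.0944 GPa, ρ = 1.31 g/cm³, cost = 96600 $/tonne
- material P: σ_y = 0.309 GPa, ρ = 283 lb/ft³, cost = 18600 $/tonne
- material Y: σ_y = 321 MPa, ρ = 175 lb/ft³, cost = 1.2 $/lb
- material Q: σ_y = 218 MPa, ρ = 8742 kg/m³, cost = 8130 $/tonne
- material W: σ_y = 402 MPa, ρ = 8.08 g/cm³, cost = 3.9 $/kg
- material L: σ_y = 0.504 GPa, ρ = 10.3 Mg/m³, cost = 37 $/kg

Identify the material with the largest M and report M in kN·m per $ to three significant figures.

material Y, M = 43.3 kN·m per $

Convert each candidate to consistent units, then evaluate M:
  material S: σ_y = 256.0 MPa, ρ = 1860 kg/m³, cost = 600.0 $/kg
  material A: σ_y = 94.40 MPa, ρ = 1310 kg/m³, cost = 96.60 $/kg
  material P: σ_y = 309.0 MPa, ρ = 4533 kg/m³, cost = 18.60 $/kg
  material Y: σ_y = 321.0 MPa, ρ = 2803 kg/m³, cost = 2.646 $/kg
  material Q: σ_y = 218.0 MPa, ρ = 8742 kg/m³, cost = 8.130 $/kg
  material W: σ_y = 402.0 MPa, ρ = 8080 kg/m³, cost = 3.900 $/kg
  material L: σ_y = 504.0 MPa, ρ = 10300 kg/m³, cost = 37.00 $/kg
  material Y: M = 43.3 kN·m per $
  material W: M = 12.8 kN·m per $
  material P: M = 3.66 kN·m per $
  material Q: M = 3.07 kN·m per $
  material L: M = 1.32 kN·m per $
  material A: M = 0.746 kN·m per $
  material S: M = 0.229 kN·m per $
Material Y has the largest M.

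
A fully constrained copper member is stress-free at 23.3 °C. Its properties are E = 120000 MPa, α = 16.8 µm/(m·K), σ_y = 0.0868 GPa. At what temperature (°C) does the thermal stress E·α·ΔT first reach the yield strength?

E = 120000 MPa = 120.0 GPa.
σ_y = 0.0868 GPa = 86.80 MPa.
E·α·ΔT = 86.80 MPa ⇒ ΔT = 86.80 / (120.0×10³ × 16.8×10⁻⁶) = 43.06 K.
T = 23.3 + 43.06 = 66.36 °C.

66.4 °C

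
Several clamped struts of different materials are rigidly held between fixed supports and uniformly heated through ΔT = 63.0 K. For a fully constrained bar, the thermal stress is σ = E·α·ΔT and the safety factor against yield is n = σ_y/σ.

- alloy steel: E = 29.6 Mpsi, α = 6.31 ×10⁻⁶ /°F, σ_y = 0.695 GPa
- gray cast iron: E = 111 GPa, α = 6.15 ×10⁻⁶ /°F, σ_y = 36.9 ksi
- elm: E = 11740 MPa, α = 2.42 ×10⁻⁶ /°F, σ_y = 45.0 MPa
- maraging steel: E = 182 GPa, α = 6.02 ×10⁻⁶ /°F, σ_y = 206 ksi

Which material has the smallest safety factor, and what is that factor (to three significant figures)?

With everything in SI (GPa, ×10⁻⁶/K, MPa):
  alloy steel: E = 204.1, α = 11.4, σ_y = 695.0 → σ = 146 MPa, n = 4.76
  gray cast iron: E = 111.0, α = 11.1, σ_y = 254.4 → σ = 77.4 MPa, n = 3.29
  elm: E = 11.74, α = 4.36, σ_y = 45.00 → σ = 3.22 MPa, n = 14.0
  maraging steel: E = 182.0, α = 10.8, σ_y = 1420 → σ = 124 MPa, n = 11.4
The minimum is gray cast iron at n = 3.29.

gray cast iron, n = 3.29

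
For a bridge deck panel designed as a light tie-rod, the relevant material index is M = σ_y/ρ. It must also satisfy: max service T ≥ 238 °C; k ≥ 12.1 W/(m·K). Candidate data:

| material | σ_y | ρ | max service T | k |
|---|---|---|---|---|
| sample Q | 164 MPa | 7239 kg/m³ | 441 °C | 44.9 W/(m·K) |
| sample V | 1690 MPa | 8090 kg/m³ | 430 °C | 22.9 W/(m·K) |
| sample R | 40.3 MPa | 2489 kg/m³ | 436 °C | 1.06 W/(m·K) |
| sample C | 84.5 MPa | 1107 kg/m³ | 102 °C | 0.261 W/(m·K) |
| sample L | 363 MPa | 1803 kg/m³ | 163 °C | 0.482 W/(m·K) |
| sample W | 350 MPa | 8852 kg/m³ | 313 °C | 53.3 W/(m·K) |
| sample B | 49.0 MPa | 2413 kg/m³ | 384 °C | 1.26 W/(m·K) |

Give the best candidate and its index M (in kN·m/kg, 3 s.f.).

sample V, M = 209 kN·m/kg

Screen on constraints: max service T ≥ 238 °C; k ≥ 12.1 W/(m·K). Survivors: sample Q, sample V, sample W.
Computing M directly (units already consistent):
  sample V: M = 209 kN·m/kg
  sample W: M = 39.5 kN·m/kg
  sample Q: M = 22.7 kN·m/kg
The maximum is for sample V.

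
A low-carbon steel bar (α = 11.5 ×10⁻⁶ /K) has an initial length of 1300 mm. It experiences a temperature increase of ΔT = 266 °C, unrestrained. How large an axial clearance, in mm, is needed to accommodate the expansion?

ΔL = α·L₀·ΔT = 11.5×10⁻⁶ × 1300 mm × 266.0 K = 3.98 mm.

3.98 mm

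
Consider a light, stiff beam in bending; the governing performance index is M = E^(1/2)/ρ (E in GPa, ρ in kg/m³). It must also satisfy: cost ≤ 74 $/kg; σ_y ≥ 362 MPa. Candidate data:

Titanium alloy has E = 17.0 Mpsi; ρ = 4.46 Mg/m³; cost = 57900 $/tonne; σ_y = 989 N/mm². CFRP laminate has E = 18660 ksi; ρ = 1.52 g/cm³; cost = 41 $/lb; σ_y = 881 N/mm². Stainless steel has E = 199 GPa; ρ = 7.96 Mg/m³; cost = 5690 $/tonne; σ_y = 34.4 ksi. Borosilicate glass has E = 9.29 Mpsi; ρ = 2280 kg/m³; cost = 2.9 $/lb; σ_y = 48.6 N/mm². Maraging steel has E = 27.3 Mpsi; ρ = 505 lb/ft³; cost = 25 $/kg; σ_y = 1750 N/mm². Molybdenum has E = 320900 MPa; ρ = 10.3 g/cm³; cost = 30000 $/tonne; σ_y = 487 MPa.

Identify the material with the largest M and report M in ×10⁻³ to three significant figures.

Screen on constraints: cost ≤ 74 $/kg; σ_y ≥ 362 MPa. Survivors: titanium alloy, maraging steel, molybdenum.
After converting to SI:
  titanium alloy: E = 117.2 GPa, ρ = 4460 kg/m³
  maraging steel: E = 188.2 GPa, ρ = 8089 kg/m³
  molybdenum: E = 320.9 GPa, ρ = 10300 kg/m³
  titanium alloy: M = 2.43×10⁻³
  molybdenum: M = 1.74×10⁻³
  maraging steel: M = 1.70×10⁻³
The maximum is for titanium alloy.

titanium alloy, M = 2.43×10⁻³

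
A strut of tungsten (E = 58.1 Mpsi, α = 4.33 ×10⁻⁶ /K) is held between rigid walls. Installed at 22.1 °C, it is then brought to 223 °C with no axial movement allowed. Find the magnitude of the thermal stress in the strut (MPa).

348 MPa

E = 58.1 Mpsi = 400.6 GPa.
ΔT = 200.9 K. Constrained thermal stress σ = E·α·ΔT = 400.6×10³ MPa × 4.33×10⁻⁶ × 200.9 = 348 MPa (compressive).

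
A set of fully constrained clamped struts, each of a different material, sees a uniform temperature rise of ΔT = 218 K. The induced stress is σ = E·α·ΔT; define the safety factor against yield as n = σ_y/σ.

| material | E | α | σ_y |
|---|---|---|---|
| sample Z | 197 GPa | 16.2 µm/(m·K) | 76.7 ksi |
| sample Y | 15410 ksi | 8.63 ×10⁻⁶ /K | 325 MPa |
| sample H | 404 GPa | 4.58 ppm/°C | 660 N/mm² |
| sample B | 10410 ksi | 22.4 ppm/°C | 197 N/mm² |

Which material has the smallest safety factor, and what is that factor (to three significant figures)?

sample B, n = 0.562

In consistent units (E in GPa, α in ×10⁻⁶/K, σ_y in MPa):
  sample Z: E = 197.0, α = 16.2, σ_y = 528.8 → σ = 696 MPa, n = 0.760
  sample Y: E = 106.2, α = 8.63, σ_y = 325.0 → σ = 200 MPa, n = 1.63
  sample H: E = 404.0, α = 4.58, σ_y = 660.0 → σ = 403 MPa, n = 1.64
  sample B: E = 71.77, α = 22.4, σ_y = 197.0 → σ = 350 MPa, n = 0.562
Sample B has the lowest safety factor, n = 0.562.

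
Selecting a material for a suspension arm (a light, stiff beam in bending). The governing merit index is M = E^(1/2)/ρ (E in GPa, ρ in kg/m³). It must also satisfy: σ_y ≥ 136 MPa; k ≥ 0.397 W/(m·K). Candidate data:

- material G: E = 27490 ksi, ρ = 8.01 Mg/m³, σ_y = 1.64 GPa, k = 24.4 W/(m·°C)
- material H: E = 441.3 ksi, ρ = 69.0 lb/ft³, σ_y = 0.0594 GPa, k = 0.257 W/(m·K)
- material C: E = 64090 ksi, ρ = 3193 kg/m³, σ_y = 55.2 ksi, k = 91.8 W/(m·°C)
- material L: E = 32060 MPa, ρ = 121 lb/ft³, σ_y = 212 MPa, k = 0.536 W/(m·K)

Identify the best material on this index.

material C

Screen on constraints: σ_y ≥ 136 MPa; k ≥ 0.397 W/(m·K). Survivors: material G, material C, material L.
After converting to SI:
  material G: E = 189.5 GPa, ρ = 8010 kg/m³
  material C: E = 441.9 GPa, ρ = 3193 kg/m³
  material L: E = 32.06 GPa, ρ = 1938 kg/m³
  material C: M = 6.58×10⁻³
  material L: M = 2.92×10⁻³
  material G: M = 1.72×10⁻³
Material C ranks first.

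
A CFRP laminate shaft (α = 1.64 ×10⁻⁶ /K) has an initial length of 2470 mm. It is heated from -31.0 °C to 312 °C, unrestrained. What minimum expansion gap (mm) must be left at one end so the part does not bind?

ΔT = 312 − (-31.0) = 343.0 K.
ΔL = α·L₀·ΔT = 1.64×10⁻⁶ × 2470 mm × 343.0 K = 1.39 mm.

1.39 mm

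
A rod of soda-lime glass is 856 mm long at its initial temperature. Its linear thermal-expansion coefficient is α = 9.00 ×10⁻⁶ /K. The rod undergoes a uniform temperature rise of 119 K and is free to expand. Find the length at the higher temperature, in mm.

ΔL = α·L₀·ΔT = 9.00×10⁻⁶ × 856 mm × 119.0 K = 0.917 mm.
L = L₀ + ΔL = 856 + 0.917 = 856.92 mm.

856.92 mm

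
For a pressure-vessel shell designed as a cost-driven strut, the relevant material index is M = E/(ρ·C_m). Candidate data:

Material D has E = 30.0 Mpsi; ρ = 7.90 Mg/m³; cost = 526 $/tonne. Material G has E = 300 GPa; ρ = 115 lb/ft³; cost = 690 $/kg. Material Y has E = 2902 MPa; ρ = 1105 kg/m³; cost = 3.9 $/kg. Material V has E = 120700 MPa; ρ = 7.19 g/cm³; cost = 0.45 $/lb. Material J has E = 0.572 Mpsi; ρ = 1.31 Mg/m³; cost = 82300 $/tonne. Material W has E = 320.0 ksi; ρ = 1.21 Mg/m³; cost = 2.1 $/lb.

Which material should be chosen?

material D

Normalizing units and computing the index:
  material D: E = 206.8 GPa, ρ = 7900 kg/m³, cost = 0.5260 $/kg
  material G: E = 300.0 GPa, ρ = 1842 kg/m³, cost = 690.0 $/kg
  material Y: E = 2.902 GPa, ρ = 1105 kg/m³, cost = 3.900 $/kg
  material V: E = 120.7 GPa, ρ = 7190 kg/m³, cost = 0.9921 $/kg
  material J: E = 3.944 GPa, ρ = 1310 kg/m³, cost = 82.30 $/kg
  material W: E = 2.206 GPa, ρ = 1210 kg/m³, cost = 4.630 $/kg
  material D: M = 49.8 MN·m per $
  material V: M = 16.9 MN·m per $
  material Y: M = 0.673 MN·m per $
  material W: M = 0.394 MN·m per $
  material G: M = 0.236 MN·m per $
  material J: M = 0.0366 MN·m per $
Material D has the largest M.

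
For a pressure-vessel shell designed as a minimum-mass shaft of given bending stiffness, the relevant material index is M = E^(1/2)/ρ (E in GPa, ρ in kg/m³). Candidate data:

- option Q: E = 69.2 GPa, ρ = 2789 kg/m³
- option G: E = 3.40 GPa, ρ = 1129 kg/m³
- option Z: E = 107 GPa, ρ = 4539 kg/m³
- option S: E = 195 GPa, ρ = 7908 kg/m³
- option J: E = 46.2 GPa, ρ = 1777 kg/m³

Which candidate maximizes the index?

option J

Computing M directly (units already consistent):
  option J: M = 3.83×10⁻³
  option Q: M = 2.98×10⁻³
  option Z: M = 2.28×10⁻³
  option S: M = 1.77×10⁻³
  option G: M = 1.63×10⁻³
Option J has the largest M.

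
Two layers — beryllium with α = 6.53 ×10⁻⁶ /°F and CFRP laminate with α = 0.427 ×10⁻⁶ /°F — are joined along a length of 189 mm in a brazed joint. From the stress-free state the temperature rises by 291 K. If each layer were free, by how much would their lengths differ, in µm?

beryllium: α = 6.53×10⁻⁶/°F × 9/5 = 11.8×10⁻⁶/K.
CFRP laminate: α = 0.427×10⁻⁶/°F × 9/5 = 0.769×10⁻⁶/K.
Δα = |11.8 − 0.769|×10⁻⁶/K = 11.0×10⁻⁶/K.
ΔL_mismatch = Δα·L·ΔT = 11.0×10⁻⁶ × 189.0 mm × 291.0 K = 604 µm.

604 µm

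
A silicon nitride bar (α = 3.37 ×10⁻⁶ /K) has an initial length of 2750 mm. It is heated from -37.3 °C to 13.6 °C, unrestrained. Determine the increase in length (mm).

0.472 mm

ΔT = 13.6 − (-37.3) = 50.90 K.
ΔL = α·L₀·ΔT = 3.37×10⁻⁶ × 2750 mm × 50.90 K = 0.472 mm.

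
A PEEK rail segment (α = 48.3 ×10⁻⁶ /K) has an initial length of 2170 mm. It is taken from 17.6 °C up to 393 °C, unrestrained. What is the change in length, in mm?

ΔT = 393 − 17.6 = 375.4 K.
ΔL = α·L₀·ΔT = 48.3×10⁻⁶ × 2170 mm × 375.4 K = 39.3 mm.

39.3 mm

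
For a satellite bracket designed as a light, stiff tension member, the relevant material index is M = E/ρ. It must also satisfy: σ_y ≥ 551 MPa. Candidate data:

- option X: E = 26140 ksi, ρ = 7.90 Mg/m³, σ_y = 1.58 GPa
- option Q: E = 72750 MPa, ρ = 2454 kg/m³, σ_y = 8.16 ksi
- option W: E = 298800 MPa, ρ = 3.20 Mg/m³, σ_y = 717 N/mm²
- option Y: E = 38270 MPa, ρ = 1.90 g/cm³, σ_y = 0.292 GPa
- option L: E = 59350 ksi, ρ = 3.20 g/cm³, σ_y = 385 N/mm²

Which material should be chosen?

option W

Screen on constraints: σ_y ≥ 551 MPa. Survivors: option X, option W.
After converting to SI:
  option X: E = 180.2 GPa, ρ = 7900 kg/m³
  option W: E = 298.8 GPa, ρ = 3200 kg/m³
  option W: M = 93.4 MN·m/kg
  option X: M = 22.8 MN·m/kg
Option W has the largest M.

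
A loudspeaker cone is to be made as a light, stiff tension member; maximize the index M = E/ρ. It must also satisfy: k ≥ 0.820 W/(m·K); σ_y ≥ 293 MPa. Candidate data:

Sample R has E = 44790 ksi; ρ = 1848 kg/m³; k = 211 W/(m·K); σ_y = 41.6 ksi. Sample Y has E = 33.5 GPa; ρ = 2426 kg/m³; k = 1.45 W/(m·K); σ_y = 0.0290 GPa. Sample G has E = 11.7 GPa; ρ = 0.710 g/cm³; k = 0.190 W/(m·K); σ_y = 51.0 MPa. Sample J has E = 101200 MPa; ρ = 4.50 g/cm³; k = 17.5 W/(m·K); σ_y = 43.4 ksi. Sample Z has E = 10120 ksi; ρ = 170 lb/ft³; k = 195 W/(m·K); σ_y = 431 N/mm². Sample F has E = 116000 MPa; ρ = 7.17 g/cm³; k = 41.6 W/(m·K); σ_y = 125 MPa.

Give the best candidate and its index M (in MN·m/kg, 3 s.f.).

Screen on constraints: k ≥ 0.820 W/(m·K); σ_y ≥ 293 MPa. Survivors: sample J, sample Z.
After converting to SI:
  sample J: E = 101.2 GPa, ρ = 4500 kg/m³
  sample Z: E = 69.77 GPa, ρ = 2723 kg/m³
  sample Z: M = 25.6 MN·m/kg
  sample J: M = 22.5 MN·m/kg
The maximum is for sample Z.

sample Z, M = 25.6 MN·m/kg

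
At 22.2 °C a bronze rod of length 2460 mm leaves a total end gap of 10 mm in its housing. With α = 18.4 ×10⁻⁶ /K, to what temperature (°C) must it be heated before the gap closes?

243 °C

α·L₀·ΔT = 10.0 mm ⇒ ΔT = 10.0 / (18.4×10⁻⁶ × 2460.0) = 220.9 K.
T = 22.2 + 220.9 = 243.1 °C.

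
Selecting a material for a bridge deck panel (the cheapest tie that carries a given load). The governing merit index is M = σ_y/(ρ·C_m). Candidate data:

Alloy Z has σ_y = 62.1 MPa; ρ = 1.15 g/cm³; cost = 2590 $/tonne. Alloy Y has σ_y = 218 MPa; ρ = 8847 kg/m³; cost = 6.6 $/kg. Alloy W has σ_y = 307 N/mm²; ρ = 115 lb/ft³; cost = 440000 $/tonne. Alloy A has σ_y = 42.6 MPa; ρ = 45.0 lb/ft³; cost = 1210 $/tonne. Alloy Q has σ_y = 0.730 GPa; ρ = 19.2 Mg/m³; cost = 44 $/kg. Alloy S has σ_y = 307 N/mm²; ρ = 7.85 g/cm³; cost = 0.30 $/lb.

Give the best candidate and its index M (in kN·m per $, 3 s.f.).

Convert each candidate to consistent units, then evaluate M:
  alloy Z: σ_y = 62.10 MPa, ρ = 1150 kg/m³, cost = 2.590 $/kg
  alloy Y: σ_y = 218.0 MPa, ρ = 8847 kg/m³, cost = 6.600 $/kg
  alloy W: σ_y = 307.0 MPa, ρ = 1842 kg/m³, cost = 440.0 $/kg
  alloy A: σ_y = 42.60 MPa, ρ = 720.8 kg/m³, cost = 1.210 $/kg
  alloy Q: σ_y = 730.0 MPa, ρ = 19200 kg/m³, cost = 44.00 $/kg
  alloy S: σ_y = 307.0 MPa, ρ = 7850 kg/m³, cost = 0.6614 $/kg
  alloy S: M = 59.1 kN·m per $
  alloy A: M = 48.8 kN·m per $
  alloy Z: M = 20.8 kN·m per $
  alloy Y: M = 3.73 kN·m per $
  alloy Q: M = 0.864 kN·m per $
  alloy W: M = 0.379 kN·m per $
Highest index: alloy S.

alloy S, M = 59.1 kN·m per $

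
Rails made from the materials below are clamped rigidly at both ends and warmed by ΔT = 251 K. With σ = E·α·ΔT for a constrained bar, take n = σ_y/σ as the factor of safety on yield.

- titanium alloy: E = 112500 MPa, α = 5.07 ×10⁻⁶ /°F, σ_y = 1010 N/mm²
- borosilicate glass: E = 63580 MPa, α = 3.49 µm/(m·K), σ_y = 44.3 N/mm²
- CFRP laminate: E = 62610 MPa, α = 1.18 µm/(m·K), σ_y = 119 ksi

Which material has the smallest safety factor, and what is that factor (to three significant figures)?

borosilicate glass, n = 0.795

Converting E to GPa, α to ×10⁻⁶/K, σ_y to MPa, then σ and n for each:
  titanium alloy: E = 112.5, α = 9.13, σ_y = 1010 → σ = 258 MPa, n = 3.92
  borosilicate glass: E = 63.58, α = 3.49, σ_y = 44.30 → σ = 55.7 MPa, n = 0.795
  CFRP laminate: E = 62.61, α = 1.18, σ_y = 820.5 → σ = 18.5 MPa, n = 44.2
The minimum is borosilicate glass at n = 0.795.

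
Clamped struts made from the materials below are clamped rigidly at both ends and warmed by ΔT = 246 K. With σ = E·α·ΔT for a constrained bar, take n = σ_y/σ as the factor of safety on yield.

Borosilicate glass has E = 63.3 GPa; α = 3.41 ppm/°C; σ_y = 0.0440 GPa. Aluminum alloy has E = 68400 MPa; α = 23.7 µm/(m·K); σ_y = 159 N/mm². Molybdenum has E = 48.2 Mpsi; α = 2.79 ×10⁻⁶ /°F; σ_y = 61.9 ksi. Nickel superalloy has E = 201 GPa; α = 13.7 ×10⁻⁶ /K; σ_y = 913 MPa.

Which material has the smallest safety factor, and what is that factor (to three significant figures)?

aluminum alloy, n = 0.399

Converting E to GPa, α to ×10⁻⁶/K, σ_y to MPa, then σ and n for each:
  borosilicate glass: E = 63.30, α = 3.41, σ_y = 44.00 → σ = 53.1 MPa, n = 0.829
  aluminum alloy: E = 68.40, α = 23.7, σ_y = 159.0 → σ = 399 MPa, n = 0.399
  molybdenum: E = 332.3, α = 5.02, σ_y = 426.8 → σ = 411 MPa, n = 1.04
  nickel superalloy: E = 201.0, α = 13.7, σ_y = 913.0 → σ = 677 MPa, n = 1.35
The minimum is aluminum alloy at n = 0.399.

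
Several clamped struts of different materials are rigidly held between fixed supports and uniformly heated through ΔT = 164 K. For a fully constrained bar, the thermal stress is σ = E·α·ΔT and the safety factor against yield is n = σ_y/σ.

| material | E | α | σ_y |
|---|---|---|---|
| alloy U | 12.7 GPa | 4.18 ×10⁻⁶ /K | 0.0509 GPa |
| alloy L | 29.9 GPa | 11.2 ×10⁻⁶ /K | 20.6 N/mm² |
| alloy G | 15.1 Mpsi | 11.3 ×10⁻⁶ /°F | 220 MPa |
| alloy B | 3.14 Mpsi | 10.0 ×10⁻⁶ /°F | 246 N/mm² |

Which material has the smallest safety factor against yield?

alloy L

Converting E to GPa, α to ×10⁻⁶/K, σ_y to MPa, then σ and n for each:
  alloy U: E = 12.70, α = 4.18, σ_y = 50.90 → σ = 8.71 MPa, n = 5.85
  alloy L: E = 29.90, α = 11.2, σ_y = 20.60 → σ = 54.9 MPa, n = 0.375
  alloy G: E = 104.1, α = 20.3, σ_y = 220.0 → σ = 347 MPa, n = 0.633
  alloy B: E = 21.65, α = 18.0, σ_y = 246.0 → σ = 63.9 MPa, n = 3.85
Smallest n: alloy L with n = 0.375.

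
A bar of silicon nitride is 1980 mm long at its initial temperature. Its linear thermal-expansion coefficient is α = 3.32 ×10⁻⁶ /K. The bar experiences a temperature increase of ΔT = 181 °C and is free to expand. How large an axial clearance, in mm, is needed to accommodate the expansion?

1.19 mm

ΔL = α·L₀·ΔT = 3.32×10⁻⁶ × 1980 mm × 181.0 K = 1.19 mm.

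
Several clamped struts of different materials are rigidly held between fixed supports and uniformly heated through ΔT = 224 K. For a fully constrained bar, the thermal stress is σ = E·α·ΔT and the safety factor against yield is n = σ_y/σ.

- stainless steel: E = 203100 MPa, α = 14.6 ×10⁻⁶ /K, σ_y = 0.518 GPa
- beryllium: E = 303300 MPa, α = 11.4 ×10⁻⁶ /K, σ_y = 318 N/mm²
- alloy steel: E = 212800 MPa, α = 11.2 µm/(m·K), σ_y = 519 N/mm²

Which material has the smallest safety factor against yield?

beryllium

In consistent units (E in GPa, α in ×10⁻⁶/K, σ_y in MPa):
  stainless steel: E = 203.1, α = 14.6, σ_y = 518.0 → σ = 664 MPa, n = 0.780
  beryllium: E = 303.3, α = 11.4, σ_y = 318.0 → σ = 775 MPa, n = 0.411
  alloy steel: E = 212.8, α = 11.2, σ_y = 519.0 → σ = 534 MPa, n = 0.972
Beryllium has the lowest safety factor, n = 0.411.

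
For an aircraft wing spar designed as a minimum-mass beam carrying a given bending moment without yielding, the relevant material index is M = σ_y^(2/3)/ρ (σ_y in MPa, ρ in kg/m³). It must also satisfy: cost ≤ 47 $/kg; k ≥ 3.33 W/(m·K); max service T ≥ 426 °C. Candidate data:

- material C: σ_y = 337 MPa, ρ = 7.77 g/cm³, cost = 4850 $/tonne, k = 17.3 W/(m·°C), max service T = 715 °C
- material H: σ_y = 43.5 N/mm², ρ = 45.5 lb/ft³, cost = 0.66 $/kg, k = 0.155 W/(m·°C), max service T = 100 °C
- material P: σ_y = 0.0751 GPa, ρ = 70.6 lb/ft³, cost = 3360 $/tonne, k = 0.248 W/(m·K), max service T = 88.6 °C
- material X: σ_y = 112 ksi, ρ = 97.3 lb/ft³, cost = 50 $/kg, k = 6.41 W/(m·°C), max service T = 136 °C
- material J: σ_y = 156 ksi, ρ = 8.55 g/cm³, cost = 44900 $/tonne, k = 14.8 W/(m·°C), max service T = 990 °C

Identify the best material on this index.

material J

Screen on constraints: cost ≤ 47 $/kg; k ≥ 3.33 W/(m·K); max service T ≥ 426 °C. Survivors: material C, material J.
Normalizing units and computing the index:
  material C: σ_y = 337.0 MPa, ρ = 7770 kg/m³
  material J: σ_y = 1076 MPa, ρ = 8550 kg/m³
  material J: M = 12.3×10⁻³
  material C: M = 6.23×10⁻³
Material J has the largest M.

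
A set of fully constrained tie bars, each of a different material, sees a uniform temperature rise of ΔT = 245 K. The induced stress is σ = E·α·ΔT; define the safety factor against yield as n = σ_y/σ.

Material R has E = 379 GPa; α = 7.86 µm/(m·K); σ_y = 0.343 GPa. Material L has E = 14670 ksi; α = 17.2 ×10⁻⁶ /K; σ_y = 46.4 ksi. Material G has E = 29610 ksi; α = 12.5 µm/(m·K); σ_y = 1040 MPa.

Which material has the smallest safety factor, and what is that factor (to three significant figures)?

material R, n = 0.470

Per material, after unit conversion:
  material R: E = 379.0, α = 7.86, σ_y = 343.0 → σ = 730 MPa, n = 0.470
  material L: E = 101.1, α = 17.2, σ_y = 319.9 → σ = 426 MPa, n = 0.751
  material G: E = 204.2, α = 12.5, σ_y = 1040 → σ = 625 MPa, n = 1.66
Material R has the lowest safety factor, n = 0.470.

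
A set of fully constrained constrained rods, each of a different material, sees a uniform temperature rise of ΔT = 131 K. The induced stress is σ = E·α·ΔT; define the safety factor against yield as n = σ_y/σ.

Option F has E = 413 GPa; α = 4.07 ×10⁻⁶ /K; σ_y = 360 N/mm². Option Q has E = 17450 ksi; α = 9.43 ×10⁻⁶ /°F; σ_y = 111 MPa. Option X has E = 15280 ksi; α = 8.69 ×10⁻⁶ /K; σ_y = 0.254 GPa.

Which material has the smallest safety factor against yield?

option Q

With everything in SI (GPa, ×10⁻⁶/K, MPa):
  option F: E = 413.0, α = 4.07, σ_y = 360.0 → σ = 220 MPa, n = 1.63
  option Q: E = 120.3, α = 17.0, σ_y = 111.0 → σ = 268 MPa, n = 0.415
  option X: E = 105.4, α = 8.69, σ_y = 254.0 → σ = 120 MPa, n = 2.12
Option Q has the lowest safety factor, n = 0.415.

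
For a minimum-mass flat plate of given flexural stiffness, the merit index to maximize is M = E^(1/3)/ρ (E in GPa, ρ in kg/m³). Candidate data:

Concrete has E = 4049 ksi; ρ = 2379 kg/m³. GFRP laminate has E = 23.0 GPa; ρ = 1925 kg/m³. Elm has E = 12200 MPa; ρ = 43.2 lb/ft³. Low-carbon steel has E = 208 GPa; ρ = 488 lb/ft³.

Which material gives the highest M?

elm

In SI units:
  concrete: E = 27.92 GPa, ρ = 2379 kg/m³
  GFRP laminate: E = 23.00 GPa, ρ = 1925 kg/m³
  elm: E = 12.20 GPa, ρ = 692.0 kg/m³
  low-carbon steel: E = 208.0 GPa, ρ = 7817 kg/m³
  elm: M = 3.33×10⁻³
  GFRP laminate: M = 1.48×10⁻³
  concrete: M = 1.28×10⁻³
  low-carbon steel: M = 0.758×10⁻³
The maximum is for elm.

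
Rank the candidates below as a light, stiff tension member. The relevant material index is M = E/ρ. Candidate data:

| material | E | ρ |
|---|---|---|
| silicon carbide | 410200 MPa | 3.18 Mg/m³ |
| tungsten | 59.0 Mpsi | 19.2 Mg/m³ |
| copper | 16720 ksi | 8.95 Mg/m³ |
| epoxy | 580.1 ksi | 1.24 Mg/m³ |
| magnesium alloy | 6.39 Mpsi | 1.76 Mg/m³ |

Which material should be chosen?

Putting every candidate on a common basis:
  silicon carbide: E = 410.2 GPa, ρ = 3180 kg/m³
  tungsten: E = 406.8 GPa, ρ = 19200 kg/m³
  copper: E = 115.3 GPa, ρ = 8950 kg/m³
  epoxy: E = 4.000 GPa, ρ = 1240 kg/m³
  magnesium alloy: E = 44.06 GPa, ρ = 1760 kg/m³
  silicon carbide: M = 129 MN·m/kg
  magnesium alloy: M = 25.0 MN·m/kg
  tungsten: M = 21.2 MN·m/kg
  copper: M = 12.9 MN·m/kg
  epoxy: M = 3.23 MN·m/kg
Highest index: silicon carbide.

silicon carbide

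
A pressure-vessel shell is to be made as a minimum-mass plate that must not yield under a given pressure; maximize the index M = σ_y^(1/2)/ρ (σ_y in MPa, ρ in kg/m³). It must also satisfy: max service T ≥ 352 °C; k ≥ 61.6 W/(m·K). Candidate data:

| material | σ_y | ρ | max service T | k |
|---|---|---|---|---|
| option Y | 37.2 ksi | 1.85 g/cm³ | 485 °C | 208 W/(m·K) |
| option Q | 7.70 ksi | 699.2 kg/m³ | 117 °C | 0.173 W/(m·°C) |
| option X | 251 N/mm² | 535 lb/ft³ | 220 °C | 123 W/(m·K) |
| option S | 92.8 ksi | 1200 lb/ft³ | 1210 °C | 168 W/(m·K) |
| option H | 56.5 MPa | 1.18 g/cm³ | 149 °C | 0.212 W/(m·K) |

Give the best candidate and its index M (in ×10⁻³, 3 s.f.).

option Y, M = 8.66×10⁻³

Screen on constraints: max service T ≥ 352 °C; k ≥ 61.6 W/(m·K). Survivors: option Y, option S.
Normalizing units and computing the index:
  option Y: σ_y = 256.5 MPa, ρ = 1850 kg/m³
  option S: σ_y = 639.8 MPa, ρ = 19220 kg/m³
  option Y: M = 8.66×10⁻³
  option S: M = 1.32×10⁻³
Option Y has the largest M.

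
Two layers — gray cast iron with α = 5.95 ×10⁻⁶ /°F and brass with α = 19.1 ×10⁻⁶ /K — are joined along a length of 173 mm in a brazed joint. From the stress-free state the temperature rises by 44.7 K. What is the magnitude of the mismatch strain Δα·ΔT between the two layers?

3.75×10⁻⁴

gray cast iron: α = 5.95×10⁻⁶/°F × 9/5 = 10.7×10⁻⁶/K.
Δα = |10.7 − 19.1|×10⁻⁶/K = 8.39×10⁻⁶/K.
Mismatch strain = Δα·ΔT = 8.39×10⁻⁶ × 44.7 = 3.75×10⁻⁴.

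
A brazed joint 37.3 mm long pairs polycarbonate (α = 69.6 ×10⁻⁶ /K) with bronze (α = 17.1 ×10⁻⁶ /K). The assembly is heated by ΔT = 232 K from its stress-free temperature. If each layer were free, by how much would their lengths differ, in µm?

Δα = |69.6 − 17.1|×10⁻⁶/K = 52.5×10⁻⁶/K.
ΔL_mismatch = Δα·L·ΔT = 52.5×10⁻⁶ × 37.3 mm × 232.0 K = 454 µm.

454 µm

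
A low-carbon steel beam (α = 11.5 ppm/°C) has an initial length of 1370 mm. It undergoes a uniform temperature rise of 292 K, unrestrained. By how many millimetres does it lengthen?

4.60 mm

ΔL = α·L₀·ΔT = 11.5×10⁻⁶ × 1370 mm × 292.0 K = 4.60 mm.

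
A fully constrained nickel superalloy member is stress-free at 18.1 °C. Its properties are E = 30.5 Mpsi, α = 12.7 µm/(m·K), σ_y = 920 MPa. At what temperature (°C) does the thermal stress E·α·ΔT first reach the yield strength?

363 °C

E = 30.5 Mpsi = 210.3 GPa.
E·α·ΔT = 920.0 MPa ⇒ ΔT = 920.0 / (210.3×10³ × 12.7×10⁻⁶) = 344.5 K.
T = 18.1 + 344.5 = 362.6 °C.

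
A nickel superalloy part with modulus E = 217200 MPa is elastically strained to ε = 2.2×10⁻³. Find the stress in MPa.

E = 217200 MPa = 217.2 GPa.
σ = E·ε = 217200 MPa × 2.2×10⁻³ = 478 MPa.

478 MPa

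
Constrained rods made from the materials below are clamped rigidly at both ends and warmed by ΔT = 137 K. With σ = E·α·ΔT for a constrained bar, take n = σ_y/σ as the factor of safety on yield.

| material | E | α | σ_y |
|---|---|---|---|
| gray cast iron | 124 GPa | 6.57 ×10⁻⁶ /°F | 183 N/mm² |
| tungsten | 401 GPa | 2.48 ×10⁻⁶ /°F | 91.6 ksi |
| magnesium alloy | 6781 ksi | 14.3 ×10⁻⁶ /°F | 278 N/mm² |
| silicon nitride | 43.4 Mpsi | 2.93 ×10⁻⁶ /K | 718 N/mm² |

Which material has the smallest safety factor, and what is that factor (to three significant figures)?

gray cast iron, n = 0.911

Converting E to GPa, α to ×10⁻⁶/K, σ_y to MPa, then σ and n for each:
  gray cast iron: E = 124.0, α = 11.8, σ_y = 183.0 → σ = 201 MPa, n = 0.911
  tungsten: E = 401.0, α = 4.46, σ_y = 631.6 → σ = 245 MPa, n = 2.58
  magnesium alloy: E = 46.75, α = 25.7, σ_y = 278.0 → σ = 165 MPa, n = 1.69
  silicon nitride: E = 299.2, α = 2.93, σ_y = 718.0 → σ = 120 MPa, n = 5.98
Gray cast iron has the lowest safety factor, n = 0.911.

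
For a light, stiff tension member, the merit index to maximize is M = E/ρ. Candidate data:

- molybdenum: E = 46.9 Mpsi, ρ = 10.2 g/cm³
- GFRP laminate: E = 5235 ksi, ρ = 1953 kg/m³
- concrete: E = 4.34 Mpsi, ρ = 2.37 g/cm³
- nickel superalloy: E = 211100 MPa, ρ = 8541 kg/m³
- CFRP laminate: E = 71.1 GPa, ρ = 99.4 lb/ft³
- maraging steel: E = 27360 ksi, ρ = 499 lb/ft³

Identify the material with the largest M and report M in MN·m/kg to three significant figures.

CFRP laminate, M = 44.7 MN·m/kg

Putting every candidate on a common basis:
  molybdenum: E = 323.4 GPa, ρ = 10200 kg/m³
  GFRP laminate: E = 36.09 GPa, ρ = 1953 kg/m³
  concrete: E = 29.92 GPa, ρ = 2370 kg/m³
  nickel superalloy: E = 211.1 GPa, ρ = 8541 kg/m³
  CFRP laminate: E = 71.10 GPa, ρ = 1592 kg/m³
  maraging steel: E = 188.6 GPa, ρ = 7993 kg/m³
  CFRP laminate: M = 44.7 MN·m/kg
  molybdenum: M = 31.7 MN·m/kg
  nickel superalloy: M = 24.7 MN·m/kg
  maraging steel: M = 23.6 MN·m/kg
  GFRP laminate: M = 18.5 MN·m/kg
  concrete: M = 12.6 MN·m/kg
CFRP laminate ranks first.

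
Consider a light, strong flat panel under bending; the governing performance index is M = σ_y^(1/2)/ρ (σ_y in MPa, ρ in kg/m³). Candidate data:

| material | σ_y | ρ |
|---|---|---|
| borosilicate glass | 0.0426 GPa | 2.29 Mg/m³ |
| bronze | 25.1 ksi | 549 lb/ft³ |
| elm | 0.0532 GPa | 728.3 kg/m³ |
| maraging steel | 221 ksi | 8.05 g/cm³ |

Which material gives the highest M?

Putting every candidate on a common basis:
  borosilicate glass: σ_y = 42.60 MPa, ρ = 2290 kg/m³
  bronze: σ_y = 173.1 MPa, ρ = 8794 kg/m³
  elm: σ_y = 53.20 MPa, ρ = 728.3 kg/m³
  maraging steel: σ_y = 1524 MPa, ρ = 8050 kg/m³
  elm: M = 10.0×10⁻³
  maraging steel: M = 4.85×10⁻³
  borosilicate glass: M = 2.85×10⁻³
  bronze: M = 1.50×10⁻³
The maximum is for elm.

elm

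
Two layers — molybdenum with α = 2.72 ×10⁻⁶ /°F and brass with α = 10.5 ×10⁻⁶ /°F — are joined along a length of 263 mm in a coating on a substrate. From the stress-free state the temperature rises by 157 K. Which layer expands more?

molybdenum: α = 2.72×10⁻⁶/°F × 9/5 = 4.90×10⁻⁶/K.
brass: α = 10.5×10⁻⁶/°F × 9/5 = 18.9×10⁻⁶/K.
α(molybdenum) = 4.90×10⁻⁶/K vs α(brass) = 18.9×10⁻⁶/K.
Higher α expands more for the same ΔT: brass.

brass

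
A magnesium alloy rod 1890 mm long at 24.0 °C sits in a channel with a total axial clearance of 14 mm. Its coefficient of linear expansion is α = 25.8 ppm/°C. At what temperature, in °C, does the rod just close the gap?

α·L₀·ΔT = 14.0 mm ⇒ ΔT = 14.0 / (25.8×10⁻⁶ × 1890.0) = 287.1 K.
T = 24.0 + 287.1 = 311.1 °C.

311 °C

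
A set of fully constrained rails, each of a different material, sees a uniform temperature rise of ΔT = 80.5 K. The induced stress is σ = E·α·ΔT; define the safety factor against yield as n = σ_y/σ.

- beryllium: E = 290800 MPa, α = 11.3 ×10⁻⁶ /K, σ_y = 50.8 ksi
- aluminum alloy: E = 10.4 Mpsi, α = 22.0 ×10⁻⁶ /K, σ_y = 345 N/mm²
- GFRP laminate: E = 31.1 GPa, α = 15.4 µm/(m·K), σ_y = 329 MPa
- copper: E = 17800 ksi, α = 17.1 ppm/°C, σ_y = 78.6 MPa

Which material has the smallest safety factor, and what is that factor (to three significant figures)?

copper, n = 0.465

In consistent units (E in GPa, α in ×10⁻⁶/K, σ_y in MPa):
  beryllium: E = 290.8, α = 11.3, σ_y = 350.3 → σ = 265 MPa, n = 1.32
  aluminum alloy: E = 71.71, α = 22.0, σ_y = 345.0 → σ = 127 MPa, n = 2.72
  GFRP laminate: E = 31.10, α = 15.4, σ_y = 329.0 → σ = 38.6 MPa, n = 8.53
  copper: E = 122.7, α = 17.1, σ_y = 78.60 → σ = 169 MPa, n = 0.465
Copper has the lowest safety factor, n = 0.465.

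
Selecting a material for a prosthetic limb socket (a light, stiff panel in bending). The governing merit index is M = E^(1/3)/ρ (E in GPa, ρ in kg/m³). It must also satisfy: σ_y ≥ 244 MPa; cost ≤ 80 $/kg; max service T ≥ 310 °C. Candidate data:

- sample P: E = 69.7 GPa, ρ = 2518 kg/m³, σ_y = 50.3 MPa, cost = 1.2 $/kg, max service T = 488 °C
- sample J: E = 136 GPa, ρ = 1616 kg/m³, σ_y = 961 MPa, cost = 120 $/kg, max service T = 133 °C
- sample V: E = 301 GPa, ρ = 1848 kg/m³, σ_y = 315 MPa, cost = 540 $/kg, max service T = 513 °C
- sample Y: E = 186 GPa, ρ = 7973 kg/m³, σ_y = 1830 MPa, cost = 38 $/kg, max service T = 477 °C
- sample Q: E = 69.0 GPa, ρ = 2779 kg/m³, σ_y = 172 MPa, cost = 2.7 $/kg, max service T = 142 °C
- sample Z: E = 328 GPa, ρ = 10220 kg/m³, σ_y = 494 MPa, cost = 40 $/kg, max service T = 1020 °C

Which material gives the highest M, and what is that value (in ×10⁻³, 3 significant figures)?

sample Y, M = 0.716×10⁻³

Screen on constraints: σ_y ≥ 244 MPa; cost ≤ 80 $/kg; max service T ≥ 310 °C. Survivors: sample Y, sample Z.
Per-candidate index values:
  sample Y: M = 0.716×10⁻³
  sample Z: M = 0.675×10⁻³
The maximum is for sample Y.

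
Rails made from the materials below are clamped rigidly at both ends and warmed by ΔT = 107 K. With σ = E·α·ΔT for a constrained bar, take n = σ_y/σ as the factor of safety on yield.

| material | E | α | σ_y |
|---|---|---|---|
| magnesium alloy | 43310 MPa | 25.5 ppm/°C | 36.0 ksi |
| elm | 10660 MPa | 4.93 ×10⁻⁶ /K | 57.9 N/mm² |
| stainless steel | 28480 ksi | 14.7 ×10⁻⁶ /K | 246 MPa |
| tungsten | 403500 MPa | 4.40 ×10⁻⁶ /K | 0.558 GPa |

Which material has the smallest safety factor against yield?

stainless steel

With everything in SI (GPa, ×10⁻⁶/K, MPa):
  magnesium alloy: E = 43.31, α = 25.5, σ_y = 248.2 → σ = 118 MPa, n = 2.10
  elm: E = 10.66, α = 4.93, σ_y = 57.90 → σ = 5.62 MPa, n = 10.3
  stainless steel: E = 196.4, α = 14.7, σ_y = 246.0 → σ = 309 MPa, n = 0.796
  tungsten: E = 403.5, α = 4.40, σ_y = 558.0 → σ = 190 MPa, n = 2.94
Stainless steel has the lowest safety factor, n = 0.796.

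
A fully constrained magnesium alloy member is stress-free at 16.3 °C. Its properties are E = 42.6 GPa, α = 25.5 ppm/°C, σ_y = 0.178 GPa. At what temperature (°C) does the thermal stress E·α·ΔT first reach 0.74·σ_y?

σ_y = 0.178 GPa = 178.0 MPa.
E·α·ΔT = 131.7 MPa ⇒ ΔT = 131.7 / (42.60×10³ × 25.5×10⁻⁶) = 121.3 K.
T = 16.3 + 121.3 = 137.6 °C.

138 °C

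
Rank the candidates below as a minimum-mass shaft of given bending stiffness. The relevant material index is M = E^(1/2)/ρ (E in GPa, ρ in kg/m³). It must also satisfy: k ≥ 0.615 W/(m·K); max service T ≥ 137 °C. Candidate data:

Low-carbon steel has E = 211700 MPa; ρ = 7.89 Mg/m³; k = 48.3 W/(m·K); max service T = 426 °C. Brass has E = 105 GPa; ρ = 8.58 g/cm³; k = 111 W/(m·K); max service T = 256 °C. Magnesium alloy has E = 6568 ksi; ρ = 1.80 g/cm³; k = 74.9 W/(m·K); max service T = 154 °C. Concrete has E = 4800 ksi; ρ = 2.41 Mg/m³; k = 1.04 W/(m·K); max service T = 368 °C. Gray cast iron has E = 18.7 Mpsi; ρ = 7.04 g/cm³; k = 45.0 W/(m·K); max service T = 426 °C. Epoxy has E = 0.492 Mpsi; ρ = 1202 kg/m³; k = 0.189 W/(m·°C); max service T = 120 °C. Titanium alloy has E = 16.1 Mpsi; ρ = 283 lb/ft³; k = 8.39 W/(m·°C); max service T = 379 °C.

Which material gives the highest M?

Screen on constraints: k ≥ 0.615 W/(m·K); max service T ≥ 137 °C. Survivors: low-carbon steel, brass, magnesium alloy, concrete, gray cast iron, titanium alloy.
Normalizing units and computing the index:
  low-carbon steel: E = 211.7 GPa, ρ = 7890 kg/m³
  brass: E = 105.0 GPa, ρ = 8580 kg/m³
  magnesium alloy: E = 45.28 GPa, ρ = 1800 kg/m³
  concrete: E = 33.09 GPa, ρ = 2410 kg/m³
  gray cast iron: E = 128.9 GPa, ρ = 7040 kg/m³
  titanium alloy: E = 111.0 GPa, ρ = 4533 kg/m³
  magnesium alloy: M = 3.74×10⁻³
  concrete: M = 2.39×10⁻³
  titanium alloy: M = 2.32×10⁻³
  low-carbon steel: M = 1.84×10⁻³
  gray cast iron: M = 1.61×10⁻³
  brass: M = 1.19×10⁻³
Magnesium alloy has the largest M.

magnesium alloy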